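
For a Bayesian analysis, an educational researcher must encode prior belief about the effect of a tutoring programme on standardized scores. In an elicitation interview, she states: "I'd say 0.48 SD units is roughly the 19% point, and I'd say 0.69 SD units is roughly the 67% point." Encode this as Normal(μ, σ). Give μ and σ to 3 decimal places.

The p-quantile of Normal(μ,σ) is μ + z_p·σ, with z_{0.19} = -0.8779 and z_{0.67} = 0.4399.
Eliminate σ: μ = (z₂·x₁ − z₁·x₂)/(z₂ − z₁) = (0.4399·0.48 − (-0.8779)·0.69)/1.318 = 0.620.
Then σ = (x₂ − x₁)/(z₂ − z₁) = (0.69 − 0.48)/1.318 = 0.159.

μ = 0.620, σ = 0.159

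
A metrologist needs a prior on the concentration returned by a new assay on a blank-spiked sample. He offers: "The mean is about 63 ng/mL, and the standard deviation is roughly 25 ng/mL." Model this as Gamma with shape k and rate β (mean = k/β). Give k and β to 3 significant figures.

k ≈ 6.35, β ≈ 0.101

For Gamma(k, rate β): mean = k/β, variance = k/β², so CV = 1/√k.
CV = SD/mean = 25/63 = 0.3968, hence k = 1/CV² = 6.35.
Then β = k/mean = 6.35/63 = 0.101.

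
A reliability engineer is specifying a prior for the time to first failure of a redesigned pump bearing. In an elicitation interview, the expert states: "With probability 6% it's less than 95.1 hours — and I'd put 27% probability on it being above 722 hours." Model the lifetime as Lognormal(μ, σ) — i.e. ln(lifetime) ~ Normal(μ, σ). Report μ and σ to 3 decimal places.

μ ≈ 6.009, σ ≈ 0.935

If T ~ Lognormal(μ,σ) then ln T ~ Normal(μ,σ), so the p-quantile of ln T is μ + z_p·σ.
ln(95.1) = 4.555 and ln(722) = 6.582; z_{0.06} = -1.555, z_{0.73} = 0.6128.
σ = (6.582 − 4.555)/(0.6128 − (-1.555)) = 0.935.
μ = 4.555 − (-1.555)·0.935 = 6.009.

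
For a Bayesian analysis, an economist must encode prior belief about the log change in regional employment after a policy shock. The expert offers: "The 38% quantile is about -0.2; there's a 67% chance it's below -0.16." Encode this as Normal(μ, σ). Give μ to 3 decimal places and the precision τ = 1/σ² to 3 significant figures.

μ = -0.184, τ = 347

For Normal(μ,σ), the p-quantile is μ + z_p·σ. Here z_{0.38} = -0.3055, z_{0.67} = 0.4399.
So -0.2 = μ − 0.3055σ and -0.16 = μ + 0.4399σ.
Subtracting: σ = (-0.16 − -0.2)/(0.4399 − (-0.3055)) = 0.054.
Then μ = -0.2 − (-0.3055)·0.054 = -0.184.
Precision τ = 1/σ² = 1/0.05366² = 347.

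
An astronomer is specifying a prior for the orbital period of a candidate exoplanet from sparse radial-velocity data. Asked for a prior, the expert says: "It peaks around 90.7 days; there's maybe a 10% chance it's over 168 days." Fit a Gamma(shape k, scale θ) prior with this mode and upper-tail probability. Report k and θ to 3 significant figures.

k ≈ 6.02, θ ≈ 18.1

Gamma(k,θ) with k>1 has mode (k−1)θ, so θ = 90.7/(k−1).
Need P(X < 168) = 0.9 with θ tied to k this way. Start at k = 2, θ = 90.7: P(X<168) ≈ 0.553.
Too low — raise k to concentrate. Iterating converges to k ≈ 6.02.
Then θ = 90.7/(6.02−1) ≈ 18.1.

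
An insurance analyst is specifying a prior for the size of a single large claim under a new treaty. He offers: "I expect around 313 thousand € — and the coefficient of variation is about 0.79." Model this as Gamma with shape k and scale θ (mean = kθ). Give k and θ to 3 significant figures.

For Gamma(k, scale θ): mean = kθ, variance = kθ², so CV = 1/√k.
CV = 0.79, hence k = 1/CV² = 1.6.
Then θ = mean/k = 313/1.6 = 195.

k ≈ 1.6, θ ≈ 195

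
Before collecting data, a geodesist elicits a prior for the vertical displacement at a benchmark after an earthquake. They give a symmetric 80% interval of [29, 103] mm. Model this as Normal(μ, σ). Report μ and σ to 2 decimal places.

μ = 66.00, σ = 28.87

A symmetric 80% interval runs μ ± z·σ with z = 1.282.
Half-width = 37, so σ = 37/1.282 = 28.87.
μ is the interval midpoint, 66.00.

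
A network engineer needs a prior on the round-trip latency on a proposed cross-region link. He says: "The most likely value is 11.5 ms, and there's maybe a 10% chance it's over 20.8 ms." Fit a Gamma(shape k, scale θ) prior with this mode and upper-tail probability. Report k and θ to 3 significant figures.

k ≈ 6.42, θ ≈ 2.12

Gamma(k,θ) with k>1 has mode (k−1)θ, so θ = 11.5/(k−1).
Need P(X < 20.8) = 0.9 with θ tied to k this way. Start at k = 2, θ = 11.5: P(X<20.8) ≈ 0.540.
Too low — raise k to concentrate. Iterating converges to k ≈ 6.42.
Then θ = 11.5/(6.42−1) ≈ 2.12.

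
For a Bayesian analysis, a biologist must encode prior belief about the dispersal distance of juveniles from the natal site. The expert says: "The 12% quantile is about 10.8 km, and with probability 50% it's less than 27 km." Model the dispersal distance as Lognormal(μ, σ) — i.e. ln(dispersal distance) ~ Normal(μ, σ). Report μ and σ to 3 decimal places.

If T ~ Lognormal(μ,σ) then ln T ~ Normal(μ,σ), so the p-quantile of ln T is μ + z_p·σ.
ln(10.8) = 2.38 and ln(27) = 3.296; z_{0.12} = -1.175, z_{0.5} = 0.
σ = (3.296 − 2.38)/(0 − (-1.175)) = 0.780.
μ = 2.38 − (-1.175)·0.780 = 3.296.

μ ≈ 3.296, σ ≈ 0.780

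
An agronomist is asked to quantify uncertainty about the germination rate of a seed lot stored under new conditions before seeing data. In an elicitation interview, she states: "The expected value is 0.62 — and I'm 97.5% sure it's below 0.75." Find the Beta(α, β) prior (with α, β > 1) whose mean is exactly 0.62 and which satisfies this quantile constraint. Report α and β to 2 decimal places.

α ≈ 30.00, β ≈ 18.39

With mean 0.62 fixed, write α = 0.62s, β = 0.38s where s = α+β.
Need P(θ < 0.75) = 0.975 under Beta(0.62s, 0.38s). Normal approximation: (q−m)/√(m(1−m)/s) ≈ z_{0.975} = 1.96, so s ≈ 0.62·0.38·(1.96)²/(0.75−0.62)² = 53.6.
At s = 53.6: P(θ<0.75) ≈ 0.981. Adjusting to match 0.975 gives s ≈ 48.39.
So α = 0.62·48.39 ≈ 30.00, β = 0.38·48.39 ≈ 18.39.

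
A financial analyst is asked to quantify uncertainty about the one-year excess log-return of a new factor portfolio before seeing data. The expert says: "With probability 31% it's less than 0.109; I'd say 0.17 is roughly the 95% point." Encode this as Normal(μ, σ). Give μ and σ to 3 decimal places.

μ = 0.123, σ = 0.028

For Normal(μ,σ), the p-quantile is μ + z_p·σ. Here z_{0.31} = -0.4959, z_{0.95} = 1.645.
So 0.109 = μ − 0.4959σ and 0.17 = μ + 1.645σ.
Subtracting: σ = (0.17 − 0.109)/(1.645 − (-0.4959)) = 0.028.
Then μ = 0.109 − (-0.4959)·0.028 = 0.123.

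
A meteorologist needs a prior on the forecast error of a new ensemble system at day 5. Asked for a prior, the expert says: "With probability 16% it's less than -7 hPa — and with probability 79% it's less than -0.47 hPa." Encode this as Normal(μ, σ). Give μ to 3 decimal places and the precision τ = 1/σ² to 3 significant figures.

μ = -3.394, τ = 0.0761

The p-quantile of Normal(μ,σ) is μ + z_p·σ, with z_{0.16} = -0.9945 and z_{0.79} = 0.8064.
Eliminate σ: μ = (z₂·x₁ − z₁·x₂)/(z₂ − z₁) = (0.8064·-7 − (-0.9945)·-0.47)/1.801 = -3.394.
Then σ = (x₂ − x₁)/(z₂ − z₁) = (-0.47 − -7)/1.801 = 3.626.
Precision τ = 1/σ² = 1/3.626² = 0.0761.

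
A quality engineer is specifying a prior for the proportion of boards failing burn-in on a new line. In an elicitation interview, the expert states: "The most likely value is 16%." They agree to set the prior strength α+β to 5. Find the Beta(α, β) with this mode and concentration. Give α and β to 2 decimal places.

For α,β > 1 the Beta mode is (α−1)/(α+β−2). With α+β = 5, the mode is (α−1)/3.
Set (α−1)/3 = 0.16 → α = 1 + 0.16·3 = 1.48.
β = 5 − α = 3.52.

α = 1.48, β = 3.52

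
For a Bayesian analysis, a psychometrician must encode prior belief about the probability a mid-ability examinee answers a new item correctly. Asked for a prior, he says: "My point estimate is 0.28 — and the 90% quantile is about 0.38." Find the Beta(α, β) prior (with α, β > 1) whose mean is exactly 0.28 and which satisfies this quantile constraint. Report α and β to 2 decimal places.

α ≈ 9.65, β ≈ 24.81

With mean 0.28 fixed, write α = 0.28s, β = 0.72s where s = α+β.
Need P(θ < 0.38) = 0.9 under Beta(0.28s, 0.72s). Normal approximation: (q−m)/√(m(1−m)/s) ≈ z_{0.9} = 1.28, so s ≈ 0.28·0.72·(1.28)²/(0.38−0.28)² = 33.1.
At s = 33.1: P(θ<0.38) ≈ 0.896. Adjusting to match 0.9 gives s ≈ 34.45.
So α = 0.28·34.45 ≈ 9.65, β = 0.72·34.45 ≈ 24.81.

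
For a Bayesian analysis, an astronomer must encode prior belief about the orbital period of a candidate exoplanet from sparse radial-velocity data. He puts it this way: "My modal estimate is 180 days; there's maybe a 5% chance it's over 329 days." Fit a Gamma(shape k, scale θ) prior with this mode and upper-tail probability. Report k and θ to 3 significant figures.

Gamma(k,θ) with k>1 has mode (k−1)θ, so θ = 180/(k−1).
Need P(X < 329) = 0.95 with θ tied to k this way. Start at k = 2, θ = 180: P(X<329) ≈ 0.545.
Too low — raise k to concentrate. Iterating converges to k ≈ 8.66.
Then θ = 180/(8.66−1) ≈ 23.5.

k ≈ 8.66, θ ≈ 23.5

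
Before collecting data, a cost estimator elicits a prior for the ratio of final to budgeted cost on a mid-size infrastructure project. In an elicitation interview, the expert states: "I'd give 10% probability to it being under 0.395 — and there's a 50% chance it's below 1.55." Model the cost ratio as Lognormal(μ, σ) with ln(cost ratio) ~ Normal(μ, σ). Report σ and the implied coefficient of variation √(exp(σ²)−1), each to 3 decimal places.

If T ~ Lognormal(μ,σ) then ln T ~ Normal(μ,σ), so the p-quantile of ln T is μ + z_p·σ.
ln(0.395) = -0.9289 and ln(1.55) = 0.4383; z_{0.1} = -1.282, z_{0.5} = 0.
σ = (0.4383 − -0.9289)/(0 − (-1.282)) = 1.067.
μ = -0.9289 − (-1.282)·1.067 = 0.438.
CV = √(exp(σ²)−1) = √(exp(1.1380)−1) = 1.456.

σ ≈ 1.067, CV ≈ 1.456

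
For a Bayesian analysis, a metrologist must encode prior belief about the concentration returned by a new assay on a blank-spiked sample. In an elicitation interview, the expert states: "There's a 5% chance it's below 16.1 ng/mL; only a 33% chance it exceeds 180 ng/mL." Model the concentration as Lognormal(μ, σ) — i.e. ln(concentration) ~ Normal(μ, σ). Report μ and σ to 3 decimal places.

If T ~ Lognormal(μ,σ) then ln T ~ Normal(μ,σ), so the p-quantile of ln T is μ + z_p·σ.
ln(16.1) = 2.779 and ln(180) = 5.193; z_{0.05} = -1.645, z_{0.67} = 0.4399.
σ = (5.193 − 2.779)/(0.4399 − (-1.645)) = 1.158.
μ = 2.779 − (-1.645)·1.158 = 4.684.

μ ≈ 4.684, σ ≈ 1.158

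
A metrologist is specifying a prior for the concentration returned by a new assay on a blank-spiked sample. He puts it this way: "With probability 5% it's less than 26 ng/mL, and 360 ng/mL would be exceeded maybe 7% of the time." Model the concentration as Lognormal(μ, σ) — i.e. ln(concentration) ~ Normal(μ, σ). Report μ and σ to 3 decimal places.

μ ≈ 4.643, σ ≈ 0.842

If T ~ Lognormal(μ,σ) then ln T ~ Normal(μ,σ), so the p-quantile of ln T is μ + z_p·σ.
ln(26) = 3.258 and ln(360) = 5.886; z_{0.05} = -1.645, z_{0.93} = 1.476.
σ = (5.886 − 3.258)/(1.476 − (-1.645)) = 0.842.
μ = 3.258 − (-1.645)·0.842 = 4.643.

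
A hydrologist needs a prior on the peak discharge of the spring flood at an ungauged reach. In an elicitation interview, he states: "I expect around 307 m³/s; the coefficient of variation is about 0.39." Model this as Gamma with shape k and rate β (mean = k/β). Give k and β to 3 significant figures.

k ≈ 6.57, β ≈ 0.0214

For Gamma(k, rate β): mean = k/β, variance = k/β², so CV = 1/√k.
CV = 0.39, hence k = 1/CV² = 6.57.
Then β = k/mean = 6.57/307 = 0.0214.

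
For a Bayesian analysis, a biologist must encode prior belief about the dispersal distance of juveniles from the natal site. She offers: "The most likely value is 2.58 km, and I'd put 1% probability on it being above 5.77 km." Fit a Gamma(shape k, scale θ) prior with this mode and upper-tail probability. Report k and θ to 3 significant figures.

Gamma(k,θ) with k>1 has mode (k−1)θ, so θ = 2.58/(k−1).
Need P(X < 5.77) = 0.99 with θ tied to k this way. Start at k = 2, θ = 2.58: P(X<5.77) ≈ 0.654.
Too low — raise k to concentrate. Iterating converges to k ≈ 8.42.
Then θ = 2.58/(8.42−1) ≈ 0.348.

k ≈ 8.42, θ ≈ 0.348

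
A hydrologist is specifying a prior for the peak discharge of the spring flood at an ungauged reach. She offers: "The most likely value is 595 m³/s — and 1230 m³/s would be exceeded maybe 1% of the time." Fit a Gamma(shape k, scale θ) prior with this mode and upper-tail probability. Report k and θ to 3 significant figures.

k ≈ 10.3, θ ≈ 64.3

Gamma(k,θ) with k>1 has mode (k−1)θ, so θ = 595/(k−1).
Need P(X < 1230) = 0.99 with θ tied to k this way. Start at k = 2, θ = 595: P(X<1230) ≈ 0.612.
Too low — raise k to concentrate. Iterating converges to k ≈ 10.3.
Then θ = 595/(10.3−1) ≈ 64.3.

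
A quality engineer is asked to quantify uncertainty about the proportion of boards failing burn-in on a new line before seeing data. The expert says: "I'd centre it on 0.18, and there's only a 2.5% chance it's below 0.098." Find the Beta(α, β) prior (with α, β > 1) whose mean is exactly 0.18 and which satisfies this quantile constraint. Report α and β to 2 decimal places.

With mean 0.18 fixed, write α = 0.18s, β = 0.82s where s = α+β.
Need P(θ < 0.098) = 0.025 under Beta(0.18s, 0.82s). Normal approximation: (q−m)/√(m(1−m)/s) ≈ z_{0.025} = -1.96, so s ≈ 0.18·0.82·(-1.96)²/(0.098−0.18)² = 84.3.
At s = 84.3: P(θ<0.098) ≈ 0.013. Adjusting to match 0.025 gives s ≈ 66.38.
So α = 0.18·66.38 ≈ 11.95, β = 0.82·66.38 ≈ 54.43.

α ≈ 11.95, β ≈ 54.43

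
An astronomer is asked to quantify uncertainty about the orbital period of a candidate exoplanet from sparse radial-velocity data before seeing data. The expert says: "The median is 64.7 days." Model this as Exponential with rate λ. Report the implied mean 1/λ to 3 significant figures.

Exponential median = ln 2 / λ, so λ = ln 2 / 64.7 = 0.0107.
Mean = 1/λ = 93.3 days.

mean ≈ 93.3 days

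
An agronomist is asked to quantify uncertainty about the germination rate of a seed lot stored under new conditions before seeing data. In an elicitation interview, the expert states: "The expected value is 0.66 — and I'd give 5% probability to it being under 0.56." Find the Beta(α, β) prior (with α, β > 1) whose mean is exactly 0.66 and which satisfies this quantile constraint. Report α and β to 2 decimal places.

α ≈ 41.85, β ≈ 21.56

With mean 0.66 fixed, write α = 0.66s, β = 0.34s where s = α+β.
Need P(θ < 0.56) = 0.05 under Beta(0.66s, 0.34s). Normal approximation: (q−m)/√(m(1−m)/s) ≈ z_{0.05} = -1.64, so s ≈ 0.66·0.34·(-1.64)²/(0.56−0.66)² = 60.7.
At s = 60.7: P(θ<0.56) ≈ 0.054. Adjusting to match 0.05 gives s ≈ 63.41.
So α = 0.66·63.41 ≈ 41.85, β = 0.34·63.41 ≈ 21.56.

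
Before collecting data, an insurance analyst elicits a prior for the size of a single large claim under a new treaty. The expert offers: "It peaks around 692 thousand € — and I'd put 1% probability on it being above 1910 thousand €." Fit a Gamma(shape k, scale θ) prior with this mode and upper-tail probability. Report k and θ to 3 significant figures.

k ≈ 5.45, θ ≈ 155

Gamma(k,θ) with k>1 has mode (k−1)θ, so θ = 692/(k−1).
Need P(X < 1910) = 0.99 with θ tied to k this way. Start at k = 2, θ = 692: P(X<1910) ≈ 0.762.
Too low — raise k to concentrate. Iterating converges to k ≈ 5.45.
Then θ = 692/(5.45−1) ≈ 155.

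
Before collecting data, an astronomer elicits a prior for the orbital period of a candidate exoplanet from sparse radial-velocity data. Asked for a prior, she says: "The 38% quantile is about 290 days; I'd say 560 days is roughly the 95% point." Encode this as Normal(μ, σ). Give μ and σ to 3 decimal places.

The p-quantile of Normal(μ,σ) is μ + z_p·σ, with z_{0.38} = -0.3055 and z_{0.95} = 1.645.
Eliminate σ: μ = (z₂·x₁ − z₁·x₂)/(z₂ − z₁) = (1.645·290 − (-0.3055)·560)/1.95 = 332.290.
Then σ = (x₂ − x₁)/(z₂ − z₁) = (560 − 290)/1.95 = 138.438.

μ = 332.290, σ = 138.438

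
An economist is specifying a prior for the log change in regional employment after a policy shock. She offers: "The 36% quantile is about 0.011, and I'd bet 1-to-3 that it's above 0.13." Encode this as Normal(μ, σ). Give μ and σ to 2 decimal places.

For Normal(μ,σ), the p-quantile is μ + z_p·σ. Here z_{0.36} = -0.3585, z_{0.75} = 0.6745.
So 0.011 = μ − 0.3585σ and 0.13 = μ + 0.6745σ.
Subtracting: σ = (0.13 − 0.011)/(0.6745 − (-0.3585)) = 0.12.
Then μ = 0.011 − (-0.3585)·0.12 = 0.05.

μ = 0.05, σ = 0.12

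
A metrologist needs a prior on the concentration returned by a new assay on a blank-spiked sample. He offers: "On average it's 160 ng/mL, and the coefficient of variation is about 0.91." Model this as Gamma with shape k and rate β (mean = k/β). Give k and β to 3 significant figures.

For Gamma(k, rate β): mean = k/β, variance = k/β², so CV = 1/√k.
CV = 0.91, hence k = 1/CV² = 1.21.
Then β = k/mean = 1.21/160 = 0.00755.

k ≈ 1.21, β ≈ 0.00755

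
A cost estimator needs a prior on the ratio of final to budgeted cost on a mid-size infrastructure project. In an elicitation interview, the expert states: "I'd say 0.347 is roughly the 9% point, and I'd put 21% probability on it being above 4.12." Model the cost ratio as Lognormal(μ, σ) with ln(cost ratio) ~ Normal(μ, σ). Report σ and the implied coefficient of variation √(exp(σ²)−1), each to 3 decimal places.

σ ≈ 1.152, CV ≈ 1.665

If T ~ Lognormal(μ,σ) then ln T ~ Normal(μ,σ), so the p-quantile of ln T is μ + z_p·σ.
ln(0.347) = -1.058 and ln(4.12) = 1.416; z_{0.09} = -1.341, z_{0.79} = 0.8064.
σ = (1.416 − -1.058)/(0.8064 − (-1.341)) = 1.152.
μ = -1.058 − (-1.341)·1.152 = 0.487.
CV = √(exp(σ²)−1) = √(exp(1.3279)−1) = 1.665.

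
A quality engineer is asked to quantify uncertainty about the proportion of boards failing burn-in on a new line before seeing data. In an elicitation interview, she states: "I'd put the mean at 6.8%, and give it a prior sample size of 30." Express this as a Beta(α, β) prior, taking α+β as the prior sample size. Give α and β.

α = 2.04, β = 27.96

Under the effective-sample-size interpretation, Beta(α, β) has prior mean α/(α+β) and prior sample size α+β.
So α+β = 30 and α/(α+β) = 0.068, giving α = 0.068·30 = 2.04 and β = 30 − 2.04 = 27.96.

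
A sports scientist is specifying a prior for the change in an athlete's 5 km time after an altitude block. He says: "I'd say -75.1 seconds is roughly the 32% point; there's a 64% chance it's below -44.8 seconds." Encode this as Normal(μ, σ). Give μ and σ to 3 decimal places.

For Normal(μ,σ), the p-quantile is μ + z_p·σ. Here z_{0.32} = -0.4677, z_{0.64} = 0.3585.
So -75.1 = μ − 0.4677σ and -44.8 = μ + 0.3585σ.
Subtracting: σ = (-44.8 − -75.1)/(0.3585 − (-0.4677)) = 36.676.
Then μ = -75.1 − (-0.4677)·36.676 = -57.947.

μ = -57.947, σ = 36.676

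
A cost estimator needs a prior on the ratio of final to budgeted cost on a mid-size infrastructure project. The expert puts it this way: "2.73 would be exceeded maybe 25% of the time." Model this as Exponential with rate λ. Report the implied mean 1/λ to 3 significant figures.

mean ≈ 1.97

P(T > 2.73) = e^(−λ·2.73) = 0.25, so λ = −ln(0.25)/2.73 = 0.508.
Mean = 1/λ = 1.97.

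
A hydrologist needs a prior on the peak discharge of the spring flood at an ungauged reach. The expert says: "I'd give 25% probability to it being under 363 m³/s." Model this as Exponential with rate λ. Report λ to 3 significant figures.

λ ≈ 0.000793

P(T < 363.0) = 1 − e^(−λ·363.0) = 0.25, so λ = −ln(1−0.25)/363.0 = −ln(0.75)/363.0 = 0.000793.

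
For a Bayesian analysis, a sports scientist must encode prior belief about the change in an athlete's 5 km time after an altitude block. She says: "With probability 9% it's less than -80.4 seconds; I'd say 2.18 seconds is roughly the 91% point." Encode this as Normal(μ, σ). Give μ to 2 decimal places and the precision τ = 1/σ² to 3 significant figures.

The p-quantile of Normal(μ,σ) is μ + z_p·σ, with z_{0.09} = -1.341 and z_{0.91} = 1.341.
Eliminate σ: μ = (z₂·x₁ − z₁·x₂)/(z₂ − z₁) = (1.341·-80.4 − (-1.341)·2.18)/2.682 = -39.11.
Then σ = (x₂ − x₁)/(z₂ − z₁) = (2.18 − -80.4)/2.682 = 30.80.
Precision τ = 1/σ² = 1/30.8² = 0.00105.

μ = -39.11, τ = 0.00105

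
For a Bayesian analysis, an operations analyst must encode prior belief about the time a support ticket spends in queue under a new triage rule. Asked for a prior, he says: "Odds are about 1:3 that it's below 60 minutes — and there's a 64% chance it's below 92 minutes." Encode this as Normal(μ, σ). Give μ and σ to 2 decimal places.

The p-quantile of Normal(μ,σ) is μ + z_p·σ, with z_{0.25} = -0.6745 and z_{0.64} = 0.3585.
Eliminate σ: μ = (z₂·x₁ − z₁·x₂)/(z₂ − z₁) = (0.3585·60 − (-0.6745)·92)/1.033 = 80.90.
Then σ = (x₂ − x₁)/(z₂ − z₁) = (92 − 60)/1.033 = 30.98.

μ = 80.90, σ = 30.98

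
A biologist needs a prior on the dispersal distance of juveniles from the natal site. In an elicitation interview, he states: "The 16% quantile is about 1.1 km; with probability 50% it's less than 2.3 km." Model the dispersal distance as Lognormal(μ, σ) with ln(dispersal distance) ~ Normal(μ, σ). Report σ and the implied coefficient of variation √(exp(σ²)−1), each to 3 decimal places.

σ ≈ 0.742, CV ≈ 0.856

If T ~ Lognormal(μ,σ) then ln T ~ Normal(μ,σ), so the p-quantile of ln T is μ + z_p·σ.
ln(1.1) = 0.09531 and ln(2.3) = 0.8329; z_{0.16} = -0.9945, z_{0.5} = 0.
σ = (0.8329 − 0.09531)/(0 − (-0.9945)) = 0.742.
μ = 0.09531 − (-0.9945)·0.742 = 0.833.
CV = √(exp(σ²)−1) = √(exp(0.5501)−1) = 0.856.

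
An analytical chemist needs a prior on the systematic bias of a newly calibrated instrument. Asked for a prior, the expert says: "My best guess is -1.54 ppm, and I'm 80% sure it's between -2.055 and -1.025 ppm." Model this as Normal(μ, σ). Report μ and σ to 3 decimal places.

A symmetric 80% interval runs μ ± z·σ with z = 1.282.
Half-width = 0.515, so σ = 0.515/1.282 = 0.402.
μ is the stated best guess, -1.540.

μ = -1.540, σ = 0.402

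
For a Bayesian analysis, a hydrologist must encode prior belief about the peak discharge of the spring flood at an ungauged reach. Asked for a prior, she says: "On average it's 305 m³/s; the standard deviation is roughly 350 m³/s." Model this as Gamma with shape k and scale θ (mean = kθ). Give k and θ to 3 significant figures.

k ≈ 0.759, θ ≈ 402

For Gamma(k, scale θ): mean = kθ, variance = kθ², so CV = 1/√k.
CV = SD/mean = 350/305 = 1.148, hence k = 1/CV² = 0.759.
Then θ = mean/k = 305/0.759 = 402.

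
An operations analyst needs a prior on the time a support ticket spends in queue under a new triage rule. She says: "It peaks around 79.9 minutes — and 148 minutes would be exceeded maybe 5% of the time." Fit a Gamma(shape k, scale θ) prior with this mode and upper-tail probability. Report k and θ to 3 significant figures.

k ≈ 8.32, θ ≈ 10.9

Gamma(k,θ) with k>1 has mode (k−1)θ, so θ = 79.9/(k−1).
Need P(X < 148) = 0.95 with θ tied to k this way. Start at k = 2, θ = 79.9: P(X<148) ≈ 0.553.
Too low — raise k to concentrate. Iterating converges to k ≈ 8.32.
Then θ = 79.9/(8.32−1) ≈ 10.9.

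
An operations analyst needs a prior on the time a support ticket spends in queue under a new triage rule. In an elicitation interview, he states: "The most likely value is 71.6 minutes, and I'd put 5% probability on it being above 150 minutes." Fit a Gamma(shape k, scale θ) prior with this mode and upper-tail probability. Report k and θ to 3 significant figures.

Gamma(k,θ) with k>1 has mode (k−1)θ, so θ = 71.6/(k−1).
Need P(X < 150) = 0.95 with θ tied to k this way. Start at k = 2, θ = 71.6: P(X<150) ≈ 0.619.
Too low — raise k to concentrate. Iterating converges to k ≈ 6.05.
Then θ = 71.6/(6.05−1) ≈ 14.2.

k ≈ 6.05, θ ≈ 14.2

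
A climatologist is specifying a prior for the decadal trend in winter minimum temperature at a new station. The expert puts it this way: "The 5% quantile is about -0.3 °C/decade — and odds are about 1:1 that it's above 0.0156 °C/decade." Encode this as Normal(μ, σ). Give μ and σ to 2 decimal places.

μ = 0.02, σ = 0.19

The p-quantile of Normal(μ,σ) is μ + z_p·σ, with z_{0.05} = -1.645 and z_{0.5} = 0.
Eliminate σ: μ = (z₂·x₁ − z₁·x₂)/(z₂ − z₁) = (0·-0.3 − (-1.645)·0.0156)/1.645 = 0.02.
Then σ = (x₂ − x₁)/(z₂ − z₁) = (0.0156 − -0.3)/1.645 = 0.19.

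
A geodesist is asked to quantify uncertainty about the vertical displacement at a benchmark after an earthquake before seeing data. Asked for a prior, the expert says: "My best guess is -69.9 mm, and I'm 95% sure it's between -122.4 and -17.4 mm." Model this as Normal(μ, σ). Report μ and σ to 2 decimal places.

μ = -69.90, σ = 26.79

A symmetric 95% interval runs μ ± z·σ with z = 1.96.
Half-width = 52.5, so σ = 52.5/1.96 = 26.79.
μ is the stated best guess, -69.90.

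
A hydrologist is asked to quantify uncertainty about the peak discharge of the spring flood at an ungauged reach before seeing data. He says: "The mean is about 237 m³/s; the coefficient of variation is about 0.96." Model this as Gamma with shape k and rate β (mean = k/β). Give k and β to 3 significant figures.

k ≈ 1.09, β ≈ 0.00458

For Gamma(k, rate β): mean = k/β, variance = k/β², so CV = 1/√k.
CV = 0.96, hence k = 1/CV² = 1.09.
Then β = k/mean = 1.09/237 = 0.00458.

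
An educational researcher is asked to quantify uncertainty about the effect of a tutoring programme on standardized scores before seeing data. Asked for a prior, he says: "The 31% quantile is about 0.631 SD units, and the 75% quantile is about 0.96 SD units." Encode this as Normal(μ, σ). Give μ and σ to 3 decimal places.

μ = 0.770, σ = 0.281

The p-quantile of Normal(μ,σ) is μ + z_p·σ, with z_{0.31} = -0.4959 and z_{0.75} = 0.6745.
Eliminate σ: μ = (z₂·x₁ − z₁·x₂)/(z₂ − z₁) = (0.6745·0.631 − (-0.4959)·0.96)/1.17 = 0.770.
Then σ = (x₂ − x₁)/(z₂ − z₁) = (0.96 − 0.631)/1.17 = 0.281.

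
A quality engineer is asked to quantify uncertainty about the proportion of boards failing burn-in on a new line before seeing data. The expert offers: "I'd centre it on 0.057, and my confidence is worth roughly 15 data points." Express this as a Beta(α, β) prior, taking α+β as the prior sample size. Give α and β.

Under the effective-sample-size interpretation, Beta(α, β) has prior mean α/(α+β) and prior sample size α+β.
So α+β = 15 and α/(α+β) = 0.057, giving α = 0.057·15 = 0.855 and β = 15 − 0.855 = 14.145.

α = 0.855, β = 14.145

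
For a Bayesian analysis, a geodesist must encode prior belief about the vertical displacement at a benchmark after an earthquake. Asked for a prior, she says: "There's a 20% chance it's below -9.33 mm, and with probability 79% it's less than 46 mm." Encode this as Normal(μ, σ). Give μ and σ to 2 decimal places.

For Normal(μ,σ), the p-quantile is μ + z_p·σ. Here z_{0.2} = -0.8416, z_{0.79} = 0.8064.
So -9.33 = μ − 0.8416σ and 46 = μ + 0.8064σ.
Subtracting: σ = (46 − -9.33)/(0.8064 − (-0.8416)) = 33.57.
Then μ = -9.33 − (-0.8416)·33.57 = 18.93.

μ = 18.93, σ = 33.57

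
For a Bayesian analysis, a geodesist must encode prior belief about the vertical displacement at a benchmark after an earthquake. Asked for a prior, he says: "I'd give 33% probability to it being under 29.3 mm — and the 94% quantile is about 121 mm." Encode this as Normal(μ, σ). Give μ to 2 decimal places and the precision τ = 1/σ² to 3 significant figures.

μ = 49.52, τ = 0.000473

For Normal(μ,σ), the p-quantile is μ + z_p·σ. Here z_{0.33} = -0.4399, z_{0.94} = 1.555.
So 29.3 = μ − 0.4399σ and 121 = μ + 1.555σ.
Subtracting: σ = (121 − 29.3)/(1.555 − (-0.4399)) = 45.97.
Then μ = 29.3 − (-0.4399)·45.97 = 49.52.
Precision τ = 1/σ² = 1/45.97² = 0.000473.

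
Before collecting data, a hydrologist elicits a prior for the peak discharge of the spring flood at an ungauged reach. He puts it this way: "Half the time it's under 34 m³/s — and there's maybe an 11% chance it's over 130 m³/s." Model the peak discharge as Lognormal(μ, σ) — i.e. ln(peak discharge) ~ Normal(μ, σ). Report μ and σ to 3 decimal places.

μ ≈ 3.526, σ ≈ 1.093

If T ~ Lognormal(μ,σ) then ln T ~ Normal(μ,σ), so the p-quantile of ln T is μ + z_p·σ.
ln(34) = 3.526 and ln(130) = 4.868; z_{0.5} = 0, z_{0.89} = 1.227.
σ = (4.868 − 3.526)/(1.227 − (0)) = 1.093.
μ = 3.526 − (0)·1.093 = 3.526.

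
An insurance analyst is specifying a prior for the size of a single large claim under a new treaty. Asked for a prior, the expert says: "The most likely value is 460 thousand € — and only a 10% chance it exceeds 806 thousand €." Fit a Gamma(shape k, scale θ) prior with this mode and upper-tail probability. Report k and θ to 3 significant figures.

k ≈ 7.04, θ ≈ 76.2

Gamma(k,θ) with k>1 has mode (k−1)θ, so θ = 460/(k−1).
Need P(X < 806) = 0.9 with θ tied to k this way. Start at k = 2, θ = 460: P(X<806) ≈ 0.523.
Too low — raise k to concentrate. Iterating converges to k ≈ 7.04.
Then θ = 460/(7.04−1) ≈ 76.2.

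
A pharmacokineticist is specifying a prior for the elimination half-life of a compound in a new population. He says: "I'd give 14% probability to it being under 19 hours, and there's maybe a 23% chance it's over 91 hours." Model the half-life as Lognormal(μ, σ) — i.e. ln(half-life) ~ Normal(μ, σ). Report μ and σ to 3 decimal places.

If T ~ Lognormal(μ,σ) then ln T ~ Normal(μ,σ), so the p-quantile of ln T is μ + z_p·σ.
ln(19) = 2.944 and ln(91) = 4.511; z_{0.14} = -1.08, z_{0.77} = 0.7388.
σ = (4.511 − 2.944)/(0.7388 − (-1.08)) = 0.861.
μ = 2.944 − (-1.08)·0.861 = 3.875.

μ ≈ 3.875, σ ≈ 0.861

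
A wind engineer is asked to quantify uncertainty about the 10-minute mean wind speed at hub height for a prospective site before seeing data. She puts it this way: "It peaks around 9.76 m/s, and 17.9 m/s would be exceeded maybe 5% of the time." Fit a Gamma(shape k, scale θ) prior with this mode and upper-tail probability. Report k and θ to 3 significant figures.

Gamma(k,θ) with k>1 has mode (k−1)θ, so θ = 9.76/(k−1).
Need P(X < 17.9) = 0.95 with θ tied to k this way. Start at k = 2, θ = 9.76: P(X<17.9) ≈ 0.547.
Too low — raise k to concentrate. Iterating converges to k ≈ 8.57.
Then θ = 9.76/(8.57−1) ≈ 1.29.

k ≈ 8.57, θ ≈ 1.29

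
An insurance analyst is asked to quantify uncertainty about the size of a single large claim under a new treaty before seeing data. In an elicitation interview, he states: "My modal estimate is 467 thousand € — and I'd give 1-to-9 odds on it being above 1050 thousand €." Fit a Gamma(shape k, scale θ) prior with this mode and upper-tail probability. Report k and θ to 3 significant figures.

k ≈ 3.93, θ ≈ 159

Gamma(k,θ) with k>1 has mode (k−1)θ, so θ = 467/(k−1).
Need P(X < 1050) = 0.9 with θ tied to k this way. Start at k = 2, θ = 467: P(X<1050) ≈ 0.657.
Too low — raise k to concentrate. Iterating converges to k ≈ 3.93.
Then θ = 467/(3.93−1) ≈ 159.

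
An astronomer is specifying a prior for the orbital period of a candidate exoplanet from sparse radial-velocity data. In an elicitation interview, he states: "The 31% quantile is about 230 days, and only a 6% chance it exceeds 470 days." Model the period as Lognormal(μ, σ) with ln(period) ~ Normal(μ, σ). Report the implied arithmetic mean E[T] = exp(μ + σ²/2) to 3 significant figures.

E[T] ≈ 291 days

If T ~ Lognormal(μ,σ) then ln T ~ Normal(μ,σ), so the p-quantile of ln T is μ + z_p·σ.
ln(230) = 5.438 and ln(470) = 6.153; z_{0.31} = -0.4959, z_{0.94} = 1.555.
σ = (6.153 − 5.438)/(1.555 − (-0.4959)) = 0.349.
μ = 5.438 − (-0.4959)·0.349 = 5.611.
E[T] = exp(μ + σ²/2) = exp(5.611 + 0.0607) = 291 days.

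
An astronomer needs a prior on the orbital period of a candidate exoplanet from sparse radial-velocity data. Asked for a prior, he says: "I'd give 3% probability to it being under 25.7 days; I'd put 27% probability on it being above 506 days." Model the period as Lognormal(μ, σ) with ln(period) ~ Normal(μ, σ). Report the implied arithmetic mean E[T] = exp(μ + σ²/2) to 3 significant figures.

If T ~ Lognormal(μ,σ) then ln T ~ Normal(μ,σ), so the p-quantile of ln T is μ + z_p·σ.
ln(25.7) = 3.246 and ln(506) = 6.227; z_{0.03} = -1.881, z_{0.73} = 0.6128.
σ = (6.227 − 3.246)/(0.6128 − (-1.881)) = 1.195.
μ = 3.246 − (-1.881)·1.195 = 5.494.
E[T] = exp(μ + σ²/2) = exp(5.494 + 0.7141) = 497 days.

E[T] ≈ 497 days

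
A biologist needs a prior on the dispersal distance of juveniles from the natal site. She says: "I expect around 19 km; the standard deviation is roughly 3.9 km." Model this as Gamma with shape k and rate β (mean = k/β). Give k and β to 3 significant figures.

k ≈ 23.7, β ≈ 1.25

For Gamma(k, rate β): mean = k/β, variance = k/β², so CV = 1/√k.
CV = SD/mean = 3.9/19 = 0.2053, hence k = 1/CV² = 23.7.
Then β = k/mean = 23.7/19 = 1.25.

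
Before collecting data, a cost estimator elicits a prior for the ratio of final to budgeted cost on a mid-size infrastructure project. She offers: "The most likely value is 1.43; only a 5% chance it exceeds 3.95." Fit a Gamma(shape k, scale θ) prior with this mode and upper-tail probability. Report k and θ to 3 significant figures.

Gamma(k,θ) with k>1 has mode (k−1)θ, so θ = 1.43/(k−1).
Need P(X < 3.95) = 0.95 with θ tied to k this way. Start at k = 2, θ = 1.43: P(X<3.95) ≈ 0.762.
Too low — raise k to concentrate. Iterating converges to k ≈ 3.6.
Then θ = 1.43/(3.6−1) ≈ 0.55.

k ≈ 3.6, θ ≈ 0.55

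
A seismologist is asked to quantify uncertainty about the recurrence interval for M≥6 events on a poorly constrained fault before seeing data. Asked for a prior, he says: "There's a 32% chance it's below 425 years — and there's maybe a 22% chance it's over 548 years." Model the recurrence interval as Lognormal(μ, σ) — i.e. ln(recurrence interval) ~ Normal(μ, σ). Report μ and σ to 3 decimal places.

If T ~ Lognormal(μ,σ) then ln T ~ Normal(μ,σ), so the p-quantile of ln T is μ + z_p·σ.
ln(425) = 6.052 and ln(548) = 6.306; z_{0.32} = -0.4677, z_{0.78} = 0.7722.
σ = (6.306 − 6.052)/(0.7722 − (-0.4677)) = 0.205.
μ = 6.052 − (-0.4677)·0.205 = 6.148.

μ ≈ 6.148, σ ≈ 0.205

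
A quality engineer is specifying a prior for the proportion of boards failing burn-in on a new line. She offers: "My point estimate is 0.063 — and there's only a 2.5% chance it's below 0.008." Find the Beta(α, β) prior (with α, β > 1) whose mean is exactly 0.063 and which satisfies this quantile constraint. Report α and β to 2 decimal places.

With mean 0.063 fixed, write α = 0.063s, β = 0.937s where s = α+β.
Need P(θ < 0.008) = 0.025 under Beta(0.063s, 0.937s). Normal approximation: (q−m)/√(m(1−m)/s) ≈ z_{0.025} = -1.96, so s ≈ 0.063·0.937·(-1.96)²/(0.008−0.063)² = 75.0.
At s = 75.0: P(θ<0.008) ≈ 0.001. Adjusting to match 0.025 gives s ≈ 31.80.
So α = 0.063·31.80 ≈ 2.00, β = 0.937·31.80 ≈ 29.80.

α ≈ 2.00, β ≈ 29.80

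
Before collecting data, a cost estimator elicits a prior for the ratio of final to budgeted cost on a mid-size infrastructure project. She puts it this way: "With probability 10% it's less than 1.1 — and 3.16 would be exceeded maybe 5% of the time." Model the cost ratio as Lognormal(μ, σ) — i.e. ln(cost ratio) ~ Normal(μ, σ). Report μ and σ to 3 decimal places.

μ ≈ 0.557, σ ≈ 0.361

If T ~ Lognormal(μ,σ) then ln T ~ Normal(μ,σ), so the p-quantile of ln T is μ + z_p·σ.
ln(1.1) = 0.09531 and ln(3.16) = 1.151; z_{0.1} = -1.282, z_{0.95} = 1.645.
σ = (1.151 − 0.09531)/(1.645 − (-1.282)) = 0.361.
μ = 0.09531 − (-1.282)·0.361 = 0.557.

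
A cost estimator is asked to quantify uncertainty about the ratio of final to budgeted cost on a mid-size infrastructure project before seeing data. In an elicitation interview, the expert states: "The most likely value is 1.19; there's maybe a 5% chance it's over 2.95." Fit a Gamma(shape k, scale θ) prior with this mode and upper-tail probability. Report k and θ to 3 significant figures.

k ≈ 4.3, θ ≈ 0.361

Gamma(k,θ) with k>1 has mode (k−1)θ, so θ = 1.19/(k−1).
Need P(X < 2.95) = 0.95 with θ tied to k this way. Start at k = 2, θ = 1.19: P(X<2.95) ≈ 0.708.
Too low — raise k to concentrate. Iterating converges to k ≈ 4.3.
Then θ = 1.19/(4.3−1) ≈ 0.361.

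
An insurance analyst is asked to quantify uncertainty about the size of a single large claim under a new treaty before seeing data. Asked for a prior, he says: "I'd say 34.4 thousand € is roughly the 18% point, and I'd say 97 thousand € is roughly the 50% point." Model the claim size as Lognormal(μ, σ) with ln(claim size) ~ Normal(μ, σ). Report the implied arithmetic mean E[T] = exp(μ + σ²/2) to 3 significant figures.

E[T] ≈ 184 thousand €

If T ~ Lognormal(μ,σ) then ln T ~ Normal(μ,σ), so the p-quantile of ln T is μ + z_p·σ.
ln(34.4) = 3.538 and ln(97) = 4.575; z_{0.18} = -0.9154, z_{0.5} = 0.
σ = (4.575 − 3.538)/(0 − (-0.9154)) = 1.133.
μ = 3.538 − (-0.9154)·1.133 = 4.575.
E[T] = exp(μ + σ²/2) = exp(4.575 + 0.6413) = 184 thousand €.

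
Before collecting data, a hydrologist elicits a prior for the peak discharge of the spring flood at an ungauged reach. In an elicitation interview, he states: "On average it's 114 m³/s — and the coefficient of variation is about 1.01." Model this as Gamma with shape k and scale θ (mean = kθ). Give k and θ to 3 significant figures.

k ≈ 0.98, θ ≈ 116

For Gamma(k, scale θ): mean = kθ, variance = kθ², so CV = 1/√k.
CV = 1.01, hence k = 1/CV² = 0.98.
Then θ = mean/k = 114/0.98 = 116.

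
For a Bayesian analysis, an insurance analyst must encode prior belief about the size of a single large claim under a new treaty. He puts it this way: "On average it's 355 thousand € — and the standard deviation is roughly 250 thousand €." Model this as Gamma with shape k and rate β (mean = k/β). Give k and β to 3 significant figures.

k ≈ 2.02, β ≈ 0.00568

For Gamma(k, rate β): mean = k/β, variance = k/β², so CV = 1/√k.
CV = SD/mean = 250/355 = 0.7042, hence k = 1/CV² = 2.02.
Then β = k/mean = 2.02/355 = 0.00568.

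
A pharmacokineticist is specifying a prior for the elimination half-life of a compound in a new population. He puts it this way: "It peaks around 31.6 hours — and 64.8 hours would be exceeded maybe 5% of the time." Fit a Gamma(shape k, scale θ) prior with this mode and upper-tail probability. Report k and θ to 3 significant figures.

k ≈ 6.36, θ ≈ 5.89

Gamma(k,θ) with k>1 has mode (k−1)θ, so θ = 31.6/(k−1).
Need P(X < 64.8) = 0.95 with θ tied to k this way. Start at k = 2, θ = 31.6: P(X<64.8) ≈ 0.608.
Too low — raise k to concentrate. Iterating converges to k ≈ 6.36.
Then θ = 31.6/(6.36−1) ≈ 5.89.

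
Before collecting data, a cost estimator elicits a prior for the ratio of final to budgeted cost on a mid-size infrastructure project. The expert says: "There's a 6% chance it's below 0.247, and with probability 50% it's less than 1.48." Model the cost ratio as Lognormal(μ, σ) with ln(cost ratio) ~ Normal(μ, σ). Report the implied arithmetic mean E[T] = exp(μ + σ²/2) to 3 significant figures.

E[T] ≈ 2.87

If T ~ Lognormal(μ,σ) then ln T ~ Normal(μ,σ), so the p-quantile of ln T is μ + z_p·σ.
ln(0.247) = -1.398 and ln(1.48) = 0.392; z_{0.06} = -1.555, z_{0.5} = 0.
σ = (0.392 − -1.398)/(0 − (-1.555)) = 1.152.
μ = -1.398 − (-1.555)·1.152 = 0.392.
E[T] = exp(μ + σ²/2) = exp(0.392 + 0.6630) = 2.87.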